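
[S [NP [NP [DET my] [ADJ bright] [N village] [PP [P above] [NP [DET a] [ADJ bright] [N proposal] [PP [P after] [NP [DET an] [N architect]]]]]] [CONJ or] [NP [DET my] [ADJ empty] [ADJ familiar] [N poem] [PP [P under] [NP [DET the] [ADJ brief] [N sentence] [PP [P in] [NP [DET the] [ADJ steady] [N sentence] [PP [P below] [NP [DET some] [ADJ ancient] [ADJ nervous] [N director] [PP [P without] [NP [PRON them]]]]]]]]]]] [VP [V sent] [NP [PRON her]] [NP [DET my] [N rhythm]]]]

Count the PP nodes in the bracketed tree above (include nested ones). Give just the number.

6

The PP constituents are: [PP above a bright proposal after an architect]; [PP after an architect]; [PP under the brief sentence in the steady sentence below some ancient nervous director without them]; [PP in the steady sentence below some ancient nervous director without them]; [PP below some ancient nervous director without them]; [PP without them]. Total: 6.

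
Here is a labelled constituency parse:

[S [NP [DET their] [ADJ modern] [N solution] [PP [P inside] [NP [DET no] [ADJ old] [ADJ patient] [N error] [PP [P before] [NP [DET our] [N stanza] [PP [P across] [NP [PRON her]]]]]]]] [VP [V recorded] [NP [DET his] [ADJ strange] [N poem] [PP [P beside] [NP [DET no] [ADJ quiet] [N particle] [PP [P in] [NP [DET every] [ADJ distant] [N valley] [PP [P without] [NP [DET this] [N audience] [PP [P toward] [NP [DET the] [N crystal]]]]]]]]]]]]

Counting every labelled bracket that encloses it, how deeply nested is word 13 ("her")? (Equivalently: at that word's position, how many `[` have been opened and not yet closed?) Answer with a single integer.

Counting open brackets not yet closed at "her": [S [NP [PP [NP [PP [NP [PP [NP [PRON = 9.

9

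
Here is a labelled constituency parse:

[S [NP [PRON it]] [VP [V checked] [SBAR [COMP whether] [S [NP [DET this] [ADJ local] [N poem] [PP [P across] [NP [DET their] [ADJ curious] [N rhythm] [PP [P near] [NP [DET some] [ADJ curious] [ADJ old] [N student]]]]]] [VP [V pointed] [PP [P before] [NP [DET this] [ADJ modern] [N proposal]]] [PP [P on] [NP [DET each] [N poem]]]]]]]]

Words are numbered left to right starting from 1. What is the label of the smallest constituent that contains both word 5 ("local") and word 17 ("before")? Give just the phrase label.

Both words fall inside [S this local poem across their curious rhythm near some curious old student pointed before this modern proposal on each poem] (words 4–23), and no smaller constituent contains them both. Label: S.

S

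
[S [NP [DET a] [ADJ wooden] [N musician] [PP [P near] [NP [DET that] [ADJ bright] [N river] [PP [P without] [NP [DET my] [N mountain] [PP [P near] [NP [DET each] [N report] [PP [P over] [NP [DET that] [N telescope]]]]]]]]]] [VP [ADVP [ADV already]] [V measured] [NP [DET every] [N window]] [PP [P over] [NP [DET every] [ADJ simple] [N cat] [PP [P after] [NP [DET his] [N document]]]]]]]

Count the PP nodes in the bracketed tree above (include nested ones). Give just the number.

6

Listing each PP by its span: [PP near that bright river without my mountain near each report over that telescope]; [PP without my mountain near each report over that telescope]; [PP near each report over that telescope]; [PP over that telescope]; [PP over every simple cat after his document]; [PP after his document] — that makes 6.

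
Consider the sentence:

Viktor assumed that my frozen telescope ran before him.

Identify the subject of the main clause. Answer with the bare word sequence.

Viktor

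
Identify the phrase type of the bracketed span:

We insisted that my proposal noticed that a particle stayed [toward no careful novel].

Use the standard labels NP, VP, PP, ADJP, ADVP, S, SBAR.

PP

"toward" is the head of the bracketed span, so the span is a prepositional phrase: PP.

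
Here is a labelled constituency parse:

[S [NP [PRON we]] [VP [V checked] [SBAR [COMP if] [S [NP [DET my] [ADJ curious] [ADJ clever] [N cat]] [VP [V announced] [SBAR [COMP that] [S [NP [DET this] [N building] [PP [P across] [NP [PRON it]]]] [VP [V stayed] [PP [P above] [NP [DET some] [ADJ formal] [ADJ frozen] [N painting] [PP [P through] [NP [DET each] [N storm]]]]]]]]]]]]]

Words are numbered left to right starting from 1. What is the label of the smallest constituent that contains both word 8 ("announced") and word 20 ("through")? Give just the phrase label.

VP

The smallest bracket enclosing both words is [VP announced that this building across it stayed above some formal frozen painting through each storm], so the label is VP.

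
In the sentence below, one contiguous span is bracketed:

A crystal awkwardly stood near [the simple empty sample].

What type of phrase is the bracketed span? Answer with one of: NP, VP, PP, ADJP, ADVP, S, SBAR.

The bracketed span "the simple empty sample" is headed by "sample", making it a noun phrase (NP).

NP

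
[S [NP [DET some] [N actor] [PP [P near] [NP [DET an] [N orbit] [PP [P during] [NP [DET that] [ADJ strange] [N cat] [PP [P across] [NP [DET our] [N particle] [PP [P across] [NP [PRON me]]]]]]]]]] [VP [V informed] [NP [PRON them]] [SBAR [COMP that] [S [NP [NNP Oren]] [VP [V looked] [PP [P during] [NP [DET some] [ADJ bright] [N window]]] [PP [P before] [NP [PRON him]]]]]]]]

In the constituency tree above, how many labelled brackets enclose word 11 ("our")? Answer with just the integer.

The word sits inside DET, which is inside NP, inside PP, inside NP, inside PP, inside NP, inside PP, inside NP, inside S — 9 brackets in all.

9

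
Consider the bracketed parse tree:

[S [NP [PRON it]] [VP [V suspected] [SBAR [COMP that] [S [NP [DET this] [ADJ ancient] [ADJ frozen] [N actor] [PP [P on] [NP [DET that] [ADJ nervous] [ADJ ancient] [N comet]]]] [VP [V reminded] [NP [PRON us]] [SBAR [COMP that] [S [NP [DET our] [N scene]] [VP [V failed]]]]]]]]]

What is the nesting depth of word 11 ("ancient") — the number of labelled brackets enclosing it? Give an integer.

8

Path from the root down to the word: S → VP → SBAR → S → NP → PP → NP → ADJ. That is 8 enclosing brackets.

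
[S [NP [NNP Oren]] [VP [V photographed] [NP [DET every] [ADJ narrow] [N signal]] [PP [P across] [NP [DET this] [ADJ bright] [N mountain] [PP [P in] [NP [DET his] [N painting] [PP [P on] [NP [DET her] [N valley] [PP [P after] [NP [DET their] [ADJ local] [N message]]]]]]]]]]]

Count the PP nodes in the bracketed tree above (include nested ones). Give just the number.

4

Listing each PP by its span: [PP across this bright mountain in his painting on her valley after their local message]; [PP in his painting on her valley after their local message]; [PP on her valley after their local message]; [PP after their local message] — that makes 4.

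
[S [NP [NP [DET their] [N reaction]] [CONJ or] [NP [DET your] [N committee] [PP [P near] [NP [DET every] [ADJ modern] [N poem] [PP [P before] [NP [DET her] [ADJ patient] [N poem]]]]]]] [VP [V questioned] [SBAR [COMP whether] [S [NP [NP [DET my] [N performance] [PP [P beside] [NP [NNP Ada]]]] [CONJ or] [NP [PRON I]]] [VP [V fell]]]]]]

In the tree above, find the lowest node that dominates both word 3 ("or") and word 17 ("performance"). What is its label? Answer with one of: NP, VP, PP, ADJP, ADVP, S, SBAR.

S

The smallest bracket enclosing both words is [S their reaction or your committee near every modern poem before her patient poem questioned whether my performance beside Ada or I fell], so the label is S.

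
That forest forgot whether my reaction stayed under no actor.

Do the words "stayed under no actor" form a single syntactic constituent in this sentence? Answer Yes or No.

Yes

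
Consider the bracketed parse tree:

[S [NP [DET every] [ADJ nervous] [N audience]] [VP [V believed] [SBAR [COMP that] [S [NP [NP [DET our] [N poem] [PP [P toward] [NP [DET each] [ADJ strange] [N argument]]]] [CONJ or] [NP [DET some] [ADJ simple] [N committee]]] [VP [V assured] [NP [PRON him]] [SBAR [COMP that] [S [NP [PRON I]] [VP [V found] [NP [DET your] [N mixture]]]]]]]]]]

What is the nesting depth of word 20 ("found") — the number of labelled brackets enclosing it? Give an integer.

9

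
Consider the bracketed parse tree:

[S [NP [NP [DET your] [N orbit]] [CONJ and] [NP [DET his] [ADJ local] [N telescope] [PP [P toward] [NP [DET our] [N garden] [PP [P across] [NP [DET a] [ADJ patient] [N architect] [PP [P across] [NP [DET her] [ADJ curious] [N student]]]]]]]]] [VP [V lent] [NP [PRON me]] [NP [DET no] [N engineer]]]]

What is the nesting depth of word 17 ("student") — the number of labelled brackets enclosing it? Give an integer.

10

The word sits inside N, which is inside NP, inside PP, inside NP, inside PP, inside NP, inside PP, inside NP, inside NP, inside S — 10 brackets in all.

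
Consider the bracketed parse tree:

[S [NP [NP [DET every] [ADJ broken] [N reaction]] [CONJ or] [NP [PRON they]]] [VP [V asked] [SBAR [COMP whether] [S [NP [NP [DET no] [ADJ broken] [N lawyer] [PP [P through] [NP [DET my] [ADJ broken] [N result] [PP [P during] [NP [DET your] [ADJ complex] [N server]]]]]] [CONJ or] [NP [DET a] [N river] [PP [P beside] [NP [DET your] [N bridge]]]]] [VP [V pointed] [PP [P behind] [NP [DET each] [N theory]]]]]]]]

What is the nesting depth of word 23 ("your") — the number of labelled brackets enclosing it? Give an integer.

9

Path from the root down to the word: S → VP → SBAR → S → NP → NP → PP → NP → DET. That is 9 enclosing brackets.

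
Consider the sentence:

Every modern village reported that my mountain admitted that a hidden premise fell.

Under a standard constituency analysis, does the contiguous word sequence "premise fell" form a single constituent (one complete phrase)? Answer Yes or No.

No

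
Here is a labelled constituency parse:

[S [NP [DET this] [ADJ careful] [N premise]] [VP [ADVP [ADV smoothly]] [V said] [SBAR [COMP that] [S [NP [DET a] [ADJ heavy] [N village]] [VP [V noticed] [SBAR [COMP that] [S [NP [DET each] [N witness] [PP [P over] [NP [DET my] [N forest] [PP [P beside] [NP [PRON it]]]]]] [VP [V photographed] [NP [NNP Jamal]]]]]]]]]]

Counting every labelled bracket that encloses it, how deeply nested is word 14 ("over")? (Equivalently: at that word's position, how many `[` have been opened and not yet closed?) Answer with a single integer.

10

The word sits inside P, which is inside PP, inside NP, inside S, inside SBAR, inside VP, inside S, inside SBAR, inside VP, inside S — 10 brackets in all.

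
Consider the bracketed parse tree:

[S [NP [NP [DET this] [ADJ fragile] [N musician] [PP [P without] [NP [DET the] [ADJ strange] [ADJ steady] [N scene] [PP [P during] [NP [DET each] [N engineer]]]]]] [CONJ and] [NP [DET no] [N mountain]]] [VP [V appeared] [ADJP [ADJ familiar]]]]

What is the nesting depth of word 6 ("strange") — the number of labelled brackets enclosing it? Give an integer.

Counting open brackets not yet closed at "strange": [S [NP [NP [PP [NP [ADJ = 6.

6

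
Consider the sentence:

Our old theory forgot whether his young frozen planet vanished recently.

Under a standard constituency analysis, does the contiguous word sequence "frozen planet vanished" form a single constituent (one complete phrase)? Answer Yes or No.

No

The sequence begins inside the noun phrase "his young frozen planet" and ends inside the verb phrase "vanished recently"; it crosses a phrase boundary, so no single node in the tree spans exactly those words.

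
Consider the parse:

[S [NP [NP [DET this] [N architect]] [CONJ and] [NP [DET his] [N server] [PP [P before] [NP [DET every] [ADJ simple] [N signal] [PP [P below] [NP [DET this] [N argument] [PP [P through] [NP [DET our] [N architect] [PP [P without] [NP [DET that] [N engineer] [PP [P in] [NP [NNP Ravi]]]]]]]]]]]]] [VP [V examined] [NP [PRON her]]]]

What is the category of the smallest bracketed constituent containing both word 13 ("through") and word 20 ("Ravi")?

Both words fall inside [PP through our architect without that engineer in Ravi] (words 13–20), and no smaller constituent contains them both. Label: PP.

PP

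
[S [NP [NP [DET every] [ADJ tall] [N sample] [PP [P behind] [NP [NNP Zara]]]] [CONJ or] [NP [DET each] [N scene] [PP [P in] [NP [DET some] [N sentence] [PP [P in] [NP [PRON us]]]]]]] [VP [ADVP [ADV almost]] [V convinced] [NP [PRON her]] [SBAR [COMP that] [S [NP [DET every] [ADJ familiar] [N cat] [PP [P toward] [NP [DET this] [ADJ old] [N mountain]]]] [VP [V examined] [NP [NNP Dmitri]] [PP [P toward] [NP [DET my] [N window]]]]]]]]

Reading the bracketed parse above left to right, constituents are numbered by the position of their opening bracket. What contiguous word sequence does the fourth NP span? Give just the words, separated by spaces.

The NP opening brackets appear, in order, over: "every tall sample behind Zara or each scene in some sentence in us"; "every tall sample behind Zara"; "Zara"; "each scene in some sentence in us"; "some sentence in us"; "us"; "her"; "every familiar cat toward this old mountain"; "this old mountain"; "Dmitri"; "my window". The fourth one spans "each scene in some sentence in us".

each scene in some sentence in us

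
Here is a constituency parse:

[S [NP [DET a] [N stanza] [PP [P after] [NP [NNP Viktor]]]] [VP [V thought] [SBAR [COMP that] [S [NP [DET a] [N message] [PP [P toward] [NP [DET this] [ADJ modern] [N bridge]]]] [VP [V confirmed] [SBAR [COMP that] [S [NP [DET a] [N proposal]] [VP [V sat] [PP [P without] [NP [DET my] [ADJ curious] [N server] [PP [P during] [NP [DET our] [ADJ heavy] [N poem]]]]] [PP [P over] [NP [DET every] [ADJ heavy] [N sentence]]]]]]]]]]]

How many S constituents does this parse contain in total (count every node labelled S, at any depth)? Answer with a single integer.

Scanning left to right, an opening `[S` appears at word positions 1, 7, 15 — 3 in total.

3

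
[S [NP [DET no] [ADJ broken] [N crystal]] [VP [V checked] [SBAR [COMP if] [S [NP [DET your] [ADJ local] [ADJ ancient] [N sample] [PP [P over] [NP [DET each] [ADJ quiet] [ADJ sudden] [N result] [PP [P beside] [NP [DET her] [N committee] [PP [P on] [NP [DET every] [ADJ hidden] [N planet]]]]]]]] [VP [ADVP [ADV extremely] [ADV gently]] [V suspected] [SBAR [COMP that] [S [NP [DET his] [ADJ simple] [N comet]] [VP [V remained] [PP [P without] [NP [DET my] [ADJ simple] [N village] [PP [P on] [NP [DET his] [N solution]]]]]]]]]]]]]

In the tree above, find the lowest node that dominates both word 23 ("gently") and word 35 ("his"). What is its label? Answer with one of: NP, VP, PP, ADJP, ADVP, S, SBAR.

Word 23 lies under S → VP → SBAR → S → VP → ADVP → ADV; word 35 lies under S → VP → SBAR → S → VP → SBAR → S → VP → PP → NP → PP → NP → DET. The lowest shared node is the VP.

VP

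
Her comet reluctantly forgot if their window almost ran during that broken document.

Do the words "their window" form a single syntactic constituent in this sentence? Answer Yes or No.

Yes

These words form the whole noun phrase headed by "window", so yes — one constituent.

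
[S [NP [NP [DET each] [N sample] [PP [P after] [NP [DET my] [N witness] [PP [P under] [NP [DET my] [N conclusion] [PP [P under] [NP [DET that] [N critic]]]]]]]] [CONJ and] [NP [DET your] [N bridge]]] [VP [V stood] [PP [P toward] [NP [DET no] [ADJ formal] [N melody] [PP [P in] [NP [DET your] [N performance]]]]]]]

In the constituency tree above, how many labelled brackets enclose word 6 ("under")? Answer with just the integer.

7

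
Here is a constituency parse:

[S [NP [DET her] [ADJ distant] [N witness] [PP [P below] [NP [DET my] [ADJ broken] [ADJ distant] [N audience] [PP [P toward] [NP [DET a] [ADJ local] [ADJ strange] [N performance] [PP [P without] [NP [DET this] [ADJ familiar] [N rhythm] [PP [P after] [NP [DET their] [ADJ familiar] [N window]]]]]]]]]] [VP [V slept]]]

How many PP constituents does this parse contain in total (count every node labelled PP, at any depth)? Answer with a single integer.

4

The PP constituents are: [PP below my broken distant audience toward a local strange performance without this familiar rhythm after their familiar window]; [PP toward a local strange performance without this familiar rhythm after their familiar window]; [PP without this familiar rhythm after their familiar window]; [PP after their familiar window]. Total: 4.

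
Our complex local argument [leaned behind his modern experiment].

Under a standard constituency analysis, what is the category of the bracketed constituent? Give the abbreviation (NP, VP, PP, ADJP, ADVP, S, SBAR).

VP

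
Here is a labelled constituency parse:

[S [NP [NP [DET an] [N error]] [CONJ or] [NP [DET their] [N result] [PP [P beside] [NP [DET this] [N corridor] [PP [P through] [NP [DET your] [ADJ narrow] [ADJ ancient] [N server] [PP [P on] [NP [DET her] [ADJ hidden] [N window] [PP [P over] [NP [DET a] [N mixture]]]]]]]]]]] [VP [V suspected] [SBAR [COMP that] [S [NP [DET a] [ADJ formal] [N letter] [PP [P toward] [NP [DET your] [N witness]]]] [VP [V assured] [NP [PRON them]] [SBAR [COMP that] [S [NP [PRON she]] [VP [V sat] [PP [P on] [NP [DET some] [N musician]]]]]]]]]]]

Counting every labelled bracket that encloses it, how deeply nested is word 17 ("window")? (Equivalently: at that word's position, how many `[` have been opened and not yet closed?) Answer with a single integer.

The word sits inside N, which is inside NP, inside PP, inside NP, inside PP, inside NP, inside PP, inside NP, inside NP, inside S — 10 brackets in all.

10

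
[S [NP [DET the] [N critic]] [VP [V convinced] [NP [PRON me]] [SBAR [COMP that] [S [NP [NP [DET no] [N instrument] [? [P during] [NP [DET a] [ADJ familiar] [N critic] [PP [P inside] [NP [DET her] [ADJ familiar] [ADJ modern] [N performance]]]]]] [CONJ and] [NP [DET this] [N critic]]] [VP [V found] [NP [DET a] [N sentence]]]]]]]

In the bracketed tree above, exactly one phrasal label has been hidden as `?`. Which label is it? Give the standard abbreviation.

The `?` node immediately contains: P 'during', NP. That is the internal structure of a prepositional phrase, so the label is PP.

PP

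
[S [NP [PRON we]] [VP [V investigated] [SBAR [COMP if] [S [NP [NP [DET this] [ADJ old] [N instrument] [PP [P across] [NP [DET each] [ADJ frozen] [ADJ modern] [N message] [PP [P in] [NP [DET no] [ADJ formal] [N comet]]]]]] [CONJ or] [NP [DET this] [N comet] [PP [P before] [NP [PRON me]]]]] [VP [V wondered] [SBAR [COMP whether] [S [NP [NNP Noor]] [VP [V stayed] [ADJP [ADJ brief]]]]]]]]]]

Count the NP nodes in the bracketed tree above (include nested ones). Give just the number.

Listing each NP by its span: [NP we]; [NP this old instrument across each frozen modern message in no formal comet or this comet before me]; [NP this old instrument across each frozen modern message in no formal comet]; [NP each frozen modern message in no formal comet]; [NP no formal comet]; [NP this comet before me] … — that makes 8.

8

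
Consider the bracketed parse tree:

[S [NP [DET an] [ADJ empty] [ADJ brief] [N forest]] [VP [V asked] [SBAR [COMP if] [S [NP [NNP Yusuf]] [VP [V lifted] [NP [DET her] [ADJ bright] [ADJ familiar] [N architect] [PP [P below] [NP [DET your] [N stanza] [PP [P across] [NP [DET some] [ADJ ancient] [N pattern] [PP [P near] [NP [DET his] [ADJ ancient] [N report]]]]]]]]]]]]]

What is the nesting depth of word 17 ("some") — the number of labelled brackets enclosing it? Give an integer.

The word sits inside DET, which is inside NP, inside PP, inside NP, inside PP, inside NP, inside VP, inside S, inside SBAR, inside VP, inside S — 11 brackets in all.

11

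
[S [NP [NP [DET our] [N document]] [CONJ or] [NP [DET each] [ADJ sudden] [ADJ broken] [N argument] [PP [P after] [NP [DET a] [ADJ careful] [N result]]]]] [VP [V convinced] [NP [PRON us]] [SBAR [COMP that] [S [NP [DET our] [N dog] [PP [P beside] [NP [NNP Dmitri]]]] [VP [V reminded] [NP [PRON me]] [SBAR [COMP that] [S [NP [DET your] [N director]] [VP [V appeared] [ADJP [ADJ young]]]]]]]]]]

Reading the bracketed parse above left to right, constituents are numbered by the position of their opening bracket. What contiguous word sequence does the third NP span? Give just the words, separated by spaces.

The NP opening brackets appear, in order, over: "our document or each sudden broken argument after a careful result"; "our document"; "each sudden broken argument after a careful result"; "a careful result"; "us"; "our dog beside Dmitri"; "Dmitri"; "me"; "your director". The third one spans "each sudden broken argument after a careful result".

each sudden broken argument after a careful result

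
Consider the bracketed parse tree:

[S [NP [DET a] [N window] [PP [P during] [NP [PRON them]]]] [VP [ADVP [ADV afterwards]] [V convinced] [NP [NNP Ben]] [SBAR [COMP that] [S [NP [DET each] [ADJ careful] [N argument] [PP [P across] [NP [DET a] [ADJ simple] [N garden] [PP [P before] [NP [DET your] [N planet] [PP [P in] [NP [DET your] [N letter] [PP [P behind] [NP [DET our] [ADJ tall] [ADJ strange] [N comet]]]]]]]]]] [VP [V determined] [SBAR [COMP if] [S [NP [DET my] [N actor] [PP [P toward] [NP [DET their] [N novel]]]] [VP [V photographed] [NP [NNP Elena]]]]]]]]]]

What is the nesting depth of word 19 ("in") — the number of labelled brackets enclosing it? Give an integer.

Counting open brackets not yet closed at "in": [S [VP [SBAR [S [NP [PP [NP [PP [NP [PP [P = 11.

11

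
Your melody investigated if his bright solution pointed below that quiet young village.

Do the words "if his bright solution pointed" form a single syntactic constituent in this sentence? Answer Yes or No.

"if" belongs to the complementizer "if" while "pointed" belongs to the clause "his bright solution pointed below that quiet young village"; a span that runs across that boundary is not a single phrase.

No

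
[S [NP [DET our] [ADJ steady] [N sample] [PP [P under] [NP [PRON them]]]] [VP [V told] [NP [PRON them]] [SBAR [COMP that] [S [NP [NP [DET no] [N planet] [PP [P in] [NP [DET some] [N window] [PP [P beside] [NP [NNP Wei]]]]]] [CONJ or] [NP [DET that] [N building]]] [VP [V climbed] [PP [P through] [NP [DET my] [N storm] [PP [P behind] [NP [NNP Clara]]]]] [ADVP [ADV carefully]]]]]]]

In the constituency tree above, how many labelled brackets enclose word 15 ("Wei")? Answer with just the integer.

11

The word sits inside NNP, which is inside NP, inside PP, inside NP, inside PP, inside NP, inside NP, inside S, inside SBAR, inside VP, inside S — 11 brackets in all.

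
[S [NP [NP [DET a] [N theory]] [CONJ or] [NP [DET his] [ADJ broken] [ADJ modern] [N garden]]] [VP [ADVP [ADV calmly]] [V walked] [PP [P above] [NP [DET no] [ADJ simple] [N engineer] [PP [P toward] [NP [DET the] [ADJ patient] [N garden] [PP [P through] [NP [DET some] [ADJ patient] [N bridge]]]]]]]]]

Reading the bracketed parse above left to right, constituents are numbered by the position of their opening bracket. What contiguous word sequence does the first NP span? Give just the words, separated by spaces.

In left-to-right order the NP constituents are "a theory or his broken modern garden"; "a theory"; "his broken modern garden"; "no simple engineer toward the patient garden through some patient bridge"; "the patient garden through some patient bridge"; "some patient bridge". Number 1 is "a theory or his broken modern garden".

a theory or his broken modern garden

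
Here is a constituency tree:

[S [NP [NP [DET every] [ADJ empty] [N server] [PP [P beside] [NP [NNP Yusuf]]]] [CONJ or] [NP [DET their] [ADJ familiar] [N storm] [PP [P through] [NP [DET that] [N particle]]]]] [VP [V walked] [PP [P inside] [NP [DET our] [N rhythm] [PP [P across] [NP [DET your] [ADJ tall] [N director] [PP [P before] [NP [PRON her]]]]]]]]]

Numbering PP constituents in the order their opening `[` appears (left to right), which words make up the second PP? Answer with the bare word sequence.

In left-to-right order the PP constituents are "beside Yusuf"; "through that particle"; "inside our rhythm across your tall director before her"; "across your tall director before her"; "before her". Number 2 is "through that particle".

through that particle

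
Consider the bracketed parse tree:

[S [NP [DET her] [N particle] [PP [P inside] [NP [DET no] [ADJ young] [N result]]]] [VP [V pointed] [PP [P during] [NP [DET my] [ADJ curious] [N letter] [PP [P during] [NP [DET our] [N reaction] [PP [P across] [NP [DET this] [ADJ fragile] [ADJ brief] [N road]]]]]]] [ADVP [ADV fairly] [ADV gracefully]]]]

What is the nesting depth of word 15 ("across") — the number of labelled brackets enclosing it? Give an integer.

Path from the root down to the word: S → VP → PP → NP → PP → NP → PP → P. That is 8 enclosing brackets.

8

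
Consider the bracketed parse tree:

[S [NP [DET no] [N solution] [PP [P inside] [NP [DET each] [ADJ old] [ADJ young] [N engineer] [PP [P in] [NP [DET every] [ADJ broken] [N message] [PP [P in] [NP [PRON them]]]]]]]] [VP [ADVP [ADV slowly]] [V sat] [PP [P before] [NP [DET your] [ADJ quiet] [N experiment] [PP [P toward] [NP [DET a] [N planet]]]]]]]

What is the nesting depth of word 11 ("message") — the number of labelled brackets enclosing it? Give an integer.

Counting open brackets not yet closed at "message": [S [NP [PP [NP [PP [NP [N = 7.

7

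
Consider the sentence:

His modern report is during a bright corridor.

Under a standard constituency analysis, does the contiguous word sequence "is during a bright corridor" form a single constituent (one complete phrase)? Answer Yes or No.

Yes

The sequence corresponds to a single VP node — the verb phrase "is during a bright corridor".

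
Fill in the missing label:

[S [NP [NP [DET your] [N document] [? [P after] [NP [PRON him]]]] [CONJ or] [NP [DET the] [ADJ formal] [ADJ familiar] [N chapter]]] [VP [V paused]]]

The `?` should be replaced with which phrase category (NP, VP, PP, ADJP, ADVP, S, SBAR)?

PP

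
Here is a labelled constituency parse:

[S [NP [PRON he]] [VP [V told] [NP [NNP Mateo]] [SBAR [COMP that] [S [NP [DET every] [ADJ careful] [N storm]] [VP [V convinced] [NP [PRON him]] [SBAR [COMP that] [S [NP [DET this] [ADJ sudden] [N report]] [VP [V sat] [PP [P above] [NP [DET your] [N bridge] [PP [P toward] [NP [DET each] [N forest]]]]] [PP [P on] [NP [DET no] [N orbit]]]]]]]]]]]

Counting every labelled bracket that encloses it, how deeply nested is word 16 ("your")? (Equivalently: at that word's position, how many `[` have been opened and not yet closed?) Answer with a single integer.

Path from the root down to the word: S → VP → SBAR → S → VP → SBAR → S → VP → PP → NP → DET. That is 11 enclosing brackets.

11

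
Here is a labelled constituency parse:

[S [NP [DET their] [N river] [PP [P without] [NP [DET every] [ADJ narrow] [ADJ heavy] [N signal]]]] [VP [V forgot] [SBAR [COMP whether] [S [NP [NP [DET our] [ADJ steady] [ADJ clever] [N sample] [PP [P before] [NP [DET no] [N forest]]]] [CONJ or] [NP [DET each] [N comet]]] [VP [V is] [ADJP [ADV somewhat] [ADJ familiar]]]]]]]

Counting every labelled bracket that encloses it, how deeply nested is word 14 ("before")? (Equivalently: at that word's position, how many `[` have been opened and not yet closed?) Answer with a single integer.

8

Path from the root down to the word: S → VP → SBAR → S → NP → NP → PP → P. That is 8 enclosing brackets.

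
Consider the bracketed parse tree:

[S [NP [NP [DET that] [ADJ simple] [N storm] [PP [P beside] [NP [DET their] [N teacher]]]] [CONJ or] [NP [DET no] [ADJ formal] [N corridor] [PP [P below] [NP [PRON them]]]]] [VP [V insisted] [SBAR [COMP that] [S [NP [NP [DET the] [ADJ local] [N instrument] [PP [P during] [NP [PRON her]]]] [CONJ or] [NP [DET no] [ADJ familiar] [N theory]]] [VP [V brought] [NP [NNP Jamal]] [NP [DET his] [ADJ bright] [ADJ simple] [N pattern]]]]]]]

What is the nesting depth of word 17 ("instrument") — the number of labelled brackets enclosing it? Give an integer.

Path from the root down to the word: S → VP → SBAR → S → NP → NP → N. That is 7 enclosing brackets.

7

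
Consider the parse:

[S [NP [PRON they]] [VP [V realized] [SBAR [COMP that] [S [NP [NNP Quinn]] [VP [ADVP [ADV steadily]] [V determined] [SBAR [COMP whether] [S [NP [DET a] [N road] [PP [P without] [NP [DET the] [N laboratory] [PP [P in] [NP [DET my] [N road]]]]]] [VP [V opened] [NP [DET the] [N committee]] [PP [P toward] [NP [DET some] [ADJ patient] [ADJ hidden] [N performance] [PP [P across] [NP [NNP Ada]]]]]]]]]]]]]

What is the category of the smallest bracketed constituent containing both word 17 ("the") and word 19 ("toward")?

Both words fall inside [VP opened the committee toward some patient hidden performance across Ada] (words 16–25), and no smaller constituent contains them both. Label: VP.

VP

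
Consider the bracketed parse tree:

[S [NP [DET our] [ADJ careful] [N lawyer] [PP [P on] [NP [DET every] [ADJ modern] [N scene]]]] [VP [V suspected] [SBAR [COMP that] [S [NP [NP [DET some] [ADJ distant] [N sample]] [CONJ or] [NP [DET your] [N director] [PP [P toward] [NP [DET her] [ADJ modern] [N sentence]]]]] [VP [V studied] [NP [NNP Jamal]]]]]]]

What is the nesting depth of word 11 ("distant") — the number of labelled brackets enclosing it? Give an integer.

The word sits inside ADJ, which is inside NP, inside NP, inside S, inside SBAR, inside VP, inside S — 7 brackets in all.

7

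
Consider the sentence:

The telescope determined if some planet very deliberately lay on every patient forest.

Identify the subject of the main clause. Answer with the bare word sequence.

The subject of the main clause is the NP immediately before the verb "determined": "the telescope".

the telescope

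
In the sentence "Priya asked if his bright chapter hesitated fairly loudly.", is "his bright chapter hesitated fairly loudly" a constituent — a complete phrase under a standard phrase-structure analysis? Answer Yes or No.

Yes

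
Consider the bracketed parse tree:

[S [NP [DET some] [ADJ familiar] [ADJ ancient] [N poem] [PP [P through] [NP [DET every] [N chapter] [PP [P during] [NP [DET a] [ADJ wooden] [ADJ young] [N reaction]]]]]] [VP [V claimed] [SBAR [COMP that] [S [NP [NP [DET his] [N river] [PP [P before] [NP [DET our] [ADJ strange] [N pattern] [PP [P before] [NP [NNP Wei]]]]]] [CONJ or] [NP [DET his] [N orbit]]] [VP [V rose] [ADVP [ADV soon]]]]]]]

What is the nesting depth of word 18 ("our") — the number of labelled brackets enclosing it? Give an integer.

9

Counting open brackets not yet closed at "our": [S [VP [SBAR [S [NP [NP [PP [NP [DET = 9.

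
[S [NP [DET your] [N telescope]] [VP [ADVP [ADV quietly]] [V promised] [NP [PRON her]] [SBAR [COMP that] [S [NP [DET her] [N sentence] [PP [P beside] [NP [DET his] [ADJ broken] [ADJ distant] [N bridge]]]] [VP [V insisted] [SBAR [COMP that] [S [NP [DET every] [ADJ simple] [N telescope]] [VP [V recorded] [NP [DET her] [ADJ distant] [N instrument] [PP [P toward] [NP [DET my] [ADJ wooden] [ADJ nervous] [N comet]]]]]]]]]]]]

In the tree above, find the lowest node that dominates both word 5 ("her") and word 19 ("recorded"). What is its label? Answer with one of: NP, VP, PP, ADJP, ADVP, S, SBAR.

Both words fall inside [VP quietly promised her that her sentence beside his broken distant bridge insisted that every simple telescope recorded her distant instrument toward my wooden nervous comet] (words 3–27), and no smaller constituent contains them both. Label: VP.

VP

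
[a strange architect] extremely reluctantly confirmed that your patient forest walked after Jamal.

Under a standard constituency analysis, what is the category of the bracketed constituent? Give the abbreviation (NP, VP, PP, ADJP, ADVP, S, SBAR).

"architect" is the head of the bracketed span, so the span is a noun phrase: NP.

NP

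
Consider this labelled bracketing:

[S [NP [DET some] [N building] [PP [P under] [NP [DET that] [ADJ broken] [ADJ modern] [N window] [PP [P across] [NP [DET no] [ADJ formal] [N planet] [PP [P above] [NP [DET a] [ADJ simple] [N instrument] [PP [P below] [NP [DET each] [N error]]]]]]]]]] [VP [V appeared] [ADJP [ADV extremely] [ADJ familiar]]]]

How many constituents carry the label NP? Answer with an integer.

5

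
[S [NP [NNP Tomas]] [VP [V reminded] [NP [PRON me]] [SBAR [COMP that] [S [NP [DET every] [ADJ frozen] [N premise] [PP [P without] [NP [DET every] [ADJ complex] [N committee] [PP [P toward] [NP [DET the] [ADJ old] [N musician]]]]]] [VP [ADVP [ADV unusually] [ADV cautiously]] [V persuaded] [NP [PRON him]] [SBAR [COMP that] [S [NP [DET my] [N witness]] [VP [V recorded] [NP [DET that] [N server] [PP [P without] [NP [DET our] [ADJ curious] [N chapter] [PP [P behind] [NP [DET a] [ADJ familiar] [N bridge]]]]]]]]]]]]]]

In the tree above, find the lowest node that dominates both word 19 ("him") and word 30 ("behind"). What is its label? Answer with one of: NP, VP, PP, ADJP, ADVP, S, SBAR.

Both words fall inside [VP unusually cautiously persuaded him that my witness recorded that server without our curious chapter behind a familiar bridge] (words 16–33), and no smaller constituent contains them both. Label: VP.

VP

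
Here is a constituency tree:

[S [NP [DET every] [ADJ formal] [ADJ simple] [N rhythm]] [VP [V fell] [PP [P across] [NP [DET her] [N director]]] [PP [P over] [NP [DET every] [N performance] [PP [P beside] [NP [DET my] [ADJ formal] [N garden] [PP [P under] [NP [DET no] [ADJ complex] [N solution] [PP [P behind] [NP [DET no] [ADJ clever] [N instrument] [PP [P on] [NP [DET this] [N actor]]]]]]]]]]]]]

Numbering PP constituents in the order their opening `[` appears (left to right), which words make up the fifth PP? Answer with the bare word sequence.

behind no clever instrument on this actor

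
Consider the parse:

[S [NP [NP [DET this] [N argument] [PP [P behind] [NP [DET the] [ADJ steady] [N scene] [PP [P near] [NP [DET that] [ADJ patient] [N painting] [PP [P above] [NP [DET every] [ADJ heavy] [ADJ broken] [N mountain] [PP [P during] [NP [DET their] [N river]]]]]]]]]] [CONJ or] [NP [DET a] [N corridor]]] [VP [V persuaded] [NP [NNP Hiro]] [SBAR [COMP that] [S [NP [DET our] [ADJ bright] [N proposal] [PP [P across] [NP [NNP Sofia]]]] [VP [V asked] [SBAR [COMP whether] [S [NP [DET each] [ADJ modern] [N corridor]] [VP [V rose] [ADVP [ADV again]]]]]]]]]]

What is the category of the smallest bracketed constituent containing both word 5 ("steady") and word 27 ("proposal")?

S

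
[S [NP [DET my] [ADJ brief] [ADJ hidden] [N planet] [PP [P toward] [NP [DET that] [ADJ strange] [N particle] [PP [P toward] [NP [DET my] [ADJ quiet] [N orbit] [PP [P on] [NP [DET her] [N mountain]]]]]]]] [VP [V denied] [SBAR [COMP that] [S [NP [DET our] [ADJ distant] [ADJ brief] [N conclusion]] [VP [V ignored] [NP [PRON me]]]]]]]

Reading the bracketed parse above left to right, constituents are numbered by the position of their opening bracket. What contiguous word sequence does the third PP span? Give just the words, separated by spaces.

on her mountain

In left-to-right order the PP constituents are "toward that strange particle toward my quiet orbit on her mountain"; "toward my quiet orbit on her mountain"; "on her mountain". Number 3 is "on her mountain".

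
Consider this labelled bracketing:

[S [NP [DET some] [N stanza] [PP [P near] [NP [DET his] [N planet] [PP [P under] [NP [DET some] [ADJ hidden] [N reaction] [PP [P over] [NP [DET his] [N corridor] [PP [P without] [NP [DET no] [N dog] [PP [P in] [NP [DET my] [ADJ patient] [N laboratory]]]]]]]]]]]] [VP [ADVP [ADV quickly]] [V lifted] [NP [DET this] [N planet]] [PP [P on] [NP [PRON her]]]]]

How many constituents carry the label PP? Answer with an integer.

6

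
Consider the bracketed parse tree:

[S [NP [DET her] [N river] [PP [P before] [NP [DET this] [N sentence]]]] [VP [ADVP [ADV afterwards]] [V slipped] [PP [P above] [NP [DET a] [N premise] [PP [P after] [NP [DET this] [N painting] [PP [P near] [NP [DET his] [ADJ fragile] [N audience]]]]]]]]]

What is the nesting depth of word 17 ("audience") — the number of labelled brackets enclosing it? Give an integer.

Path from the root down to the word: S → VP → PP → NP → PP → NP → PP → NP → N. That is 9 enclosing brackets.

9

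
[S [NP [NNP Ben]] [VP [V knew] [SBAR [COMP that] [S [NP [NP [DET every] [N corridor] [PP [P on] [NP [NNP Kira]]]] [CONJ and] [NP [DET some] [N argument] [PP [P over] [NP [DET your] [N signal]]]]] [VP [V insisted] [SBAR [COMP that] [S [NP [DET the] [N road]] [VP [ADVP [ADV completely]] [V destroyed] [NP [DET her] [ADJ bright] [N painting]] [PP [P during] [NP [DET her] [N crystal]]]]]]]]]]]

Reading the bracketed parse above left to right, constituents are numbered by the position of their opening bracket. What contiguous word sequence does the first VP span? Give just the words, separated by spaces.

knew that every corridor on Kira and some argument over your signal insisted that the road completely destroyed her bright painting during her crystal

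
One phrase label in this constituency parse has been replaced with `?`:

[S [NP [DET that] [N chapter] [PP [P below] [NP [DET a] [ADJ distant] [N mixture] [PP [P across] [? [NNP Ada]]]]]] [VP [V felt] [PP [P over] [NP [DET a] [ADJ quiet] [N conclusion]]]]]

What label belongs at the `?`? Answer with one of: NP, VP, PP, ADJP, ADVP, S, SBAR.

NP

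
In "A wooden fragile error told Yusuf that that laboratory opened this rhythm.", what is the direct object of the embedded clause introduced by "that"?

this rhythm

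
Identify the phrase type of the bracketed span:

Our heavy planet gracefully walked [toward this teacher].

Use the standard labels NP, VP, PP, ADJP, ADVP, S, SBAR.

PP

The span is built around the preposition "toward" — a prepositional phrase (PP).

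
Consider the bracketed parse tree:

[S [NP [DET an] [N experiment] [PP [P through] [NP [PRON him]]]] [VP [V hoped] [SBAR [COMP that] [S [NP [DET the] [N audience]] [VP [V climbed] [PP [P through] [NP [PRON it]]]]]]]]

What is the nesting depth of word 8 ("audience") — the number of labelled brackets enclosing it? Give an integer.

Counting open brackets not yet closed at "audience": [S [VP [SBAR [S [NP [N = 6.

6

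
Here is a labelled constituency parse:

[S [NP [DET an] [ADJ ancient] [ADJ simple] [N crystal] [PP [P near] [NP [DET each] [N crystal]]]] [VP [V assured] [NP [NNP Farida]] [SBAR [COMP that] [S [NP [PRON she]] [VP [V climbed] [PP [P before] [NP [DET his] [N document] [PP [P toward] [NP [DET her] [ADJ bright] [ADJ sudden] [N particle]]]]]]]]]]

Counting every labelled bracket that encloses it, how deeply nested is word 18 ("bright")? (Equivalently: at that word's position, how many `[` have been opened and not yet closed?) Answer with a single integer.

10

The word sits inside ADJ, which is inside NP, inside PP, inside NP, inside PP, inside VP, inside S, inside SBAR, inside VP, inside S — 10 brackets in all.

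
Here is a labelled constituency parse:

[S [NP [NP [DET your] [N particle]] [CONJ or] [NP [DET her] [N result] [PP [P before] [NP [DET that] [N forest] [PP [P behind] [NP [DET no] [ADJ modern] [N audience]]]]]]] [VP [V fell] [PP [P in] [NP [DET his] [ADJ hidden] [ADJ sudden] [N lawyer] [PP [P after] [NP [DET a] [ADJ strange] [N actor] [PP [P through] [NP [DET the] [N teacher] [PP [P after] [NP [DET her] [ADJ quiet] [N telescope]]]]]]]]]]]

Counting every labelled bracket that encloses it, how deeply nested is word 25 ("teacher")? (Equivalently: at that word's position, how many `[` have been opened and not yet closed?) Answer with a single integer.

Counting open brackets not yet closed at "teacher": [S [VP [PP [NP [PP [NP [PP [NP [N = 9.

9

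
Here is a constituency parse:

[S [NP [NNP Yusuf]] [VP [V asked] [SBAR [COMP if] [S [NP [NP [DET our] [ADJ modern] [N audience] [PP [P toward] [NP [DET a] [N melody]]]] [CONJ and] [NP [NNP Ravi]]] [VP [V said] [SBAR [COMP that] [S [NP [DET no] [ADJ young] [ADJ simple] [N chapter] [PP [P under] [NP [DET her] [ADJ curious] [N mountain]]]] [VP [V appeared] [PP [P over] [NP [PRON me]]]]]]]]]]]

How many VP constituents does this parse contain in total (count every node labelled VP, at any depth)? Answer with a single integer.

The VP constituents are: [VP asked if our modern audience toward a melody and Ravi said that no young simple chapter under her curious mountain appeared over me]; [VP said that no young simple chapter under her curious mountain appeared over me]; [VP appeared over me]. Total: 3.

3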